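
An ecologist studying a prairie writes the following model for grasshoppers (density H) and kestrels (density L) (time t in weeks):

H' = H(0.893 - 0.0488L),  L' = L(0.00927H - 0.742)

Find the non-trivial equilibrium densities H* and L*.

Set dL/dt = 0 with L > 0: 0.00927H - 0.742 = 0, so H* = 0.742/0.00927 = 80.
Set dH/dt = 0 with H > 0: 0.893 - 0.0488L = 0, so L* = 0.893/0.0488 = 18.3.

H* ≈ 80, L* ≈ 18.3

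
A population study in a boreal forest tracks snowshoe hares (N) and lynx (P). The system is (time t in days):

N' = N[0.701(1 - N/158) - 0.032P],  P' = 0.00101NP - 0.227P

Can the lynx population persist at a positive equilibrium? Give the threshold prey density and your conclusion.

The predator equation gives dP/dt > 0 only when N > 0.227/0.00101 = 225.
Without the predator, N → K = 158. Since 158 < 225, the predator cannot invade.

Threshold N = 225; K < 225, so no, the predator goes extinct.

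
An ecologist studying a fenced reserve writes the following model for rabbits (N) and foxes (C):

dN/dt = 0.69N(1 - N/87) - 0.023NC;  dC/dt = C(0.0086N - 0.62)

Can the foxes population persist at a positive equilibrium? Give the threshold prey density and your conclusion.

The predator equation gives dC/dt > 0 only when N > 0.62/0.0086 = 72.1.
Without the predator, N → K = 87. Since 87 > 72.1, the predator can invade and persist.

Threshold N = 72.1; K > 72.1, so yes, the predator persists.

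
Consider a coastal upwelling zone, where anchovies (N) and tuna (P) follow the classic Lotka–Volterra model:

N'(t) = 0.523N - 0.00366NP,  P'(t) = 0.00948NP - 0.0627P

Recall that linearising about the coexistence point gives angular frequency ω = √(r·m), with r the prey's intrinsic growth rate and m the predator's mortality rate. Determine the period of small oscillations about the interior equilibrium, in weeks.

T ≈ 34.7 weeks

Here r = 0.523 and m = 0.0627, so r·m = 0.0328.
ω = √0.0328 = 0.181 per week, hence T = 2π/ω ≈ 34.7 weeks.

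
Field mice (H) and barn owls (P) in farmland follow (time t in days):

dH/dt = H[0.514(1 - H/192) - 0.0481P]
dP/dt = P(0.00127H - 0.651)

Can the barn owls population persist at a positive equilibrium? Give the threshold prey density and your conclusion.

The predator equation gives dP/dt > 0 only when H > 0.651/0.00127 = 513.
Without the predator, H → K = 192. Since 192 < 513, the predator cannot invade.

Threshold H = 513; K < 513, so no, the predator goes extinct.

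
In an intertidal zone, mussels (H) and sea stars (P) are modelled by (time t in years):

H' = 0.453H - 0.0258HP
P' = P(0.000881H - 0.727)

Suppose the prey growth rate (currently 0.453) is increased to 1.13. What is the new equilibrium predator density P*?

At the interior fixed point, setting dH/dt = 0 with H > 0 fixes P* = (prey growth rate)/(HP coefficient) — independent of the other coefficients.
With the change, P* = 1.13/0.0258 = 43.8; it rises from 17.6.

P* ≈ 43.8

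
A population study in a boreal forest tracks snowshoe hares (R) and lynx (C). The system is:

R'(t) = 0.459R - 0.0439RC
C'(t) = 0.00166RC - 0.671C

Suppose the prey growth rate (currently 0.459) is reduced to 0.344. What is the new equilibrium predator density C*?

C* ≈ 7.84

At the interior fixed point, setting dR/dt = 0 with R > 0 fixes C* = (prey growth rate)/(RC coefficient) — independent of the other coefficients.
With the change, C* = 0.344/0.0439 = 7.84; it falls from 10.5.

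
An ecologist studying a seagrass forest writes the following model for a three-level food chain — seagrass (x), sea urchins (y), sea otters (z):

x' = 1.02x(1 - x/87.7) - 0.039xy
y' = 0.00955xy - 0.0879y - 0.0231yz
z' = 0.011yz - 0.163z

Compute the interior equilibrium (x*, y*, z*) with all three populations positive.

From dz/dt = 0: 0.011y* = 0.163, so y* = 14.8.
From dx/dt = 0: 1.02(1 - x*/87.7) = 0.039·14.8, giving x* = 87.7·(1 - 0.567) = 38.
From dy/dt = 0: 0.00955·38 - 0.0879 = 0.0231z*, so z* = 0.275/0.0231 = 11.9.

x* ≈ 38, y* ≈ 14.8, z* ≈ 11.9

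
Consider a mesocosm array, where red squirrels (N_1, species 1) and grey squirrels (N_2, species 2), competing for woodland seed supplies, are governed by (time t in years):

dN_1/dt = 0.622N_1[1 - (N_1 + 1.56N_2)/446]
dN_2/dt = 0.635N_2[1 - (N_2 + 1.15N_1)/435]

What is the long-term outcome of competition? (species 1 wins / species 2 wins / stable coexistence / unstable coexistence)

unstable coexistence (outcome depends on initial conditions)

Compare the nullcline intercepts: K1/α12 = 446/1.56 = 286 < K2 = 435; K2/α21 = 435/1.15 = 378 < K1 = 446.
Since both are reversed, neither can invade when rare; the interior point is a saddle.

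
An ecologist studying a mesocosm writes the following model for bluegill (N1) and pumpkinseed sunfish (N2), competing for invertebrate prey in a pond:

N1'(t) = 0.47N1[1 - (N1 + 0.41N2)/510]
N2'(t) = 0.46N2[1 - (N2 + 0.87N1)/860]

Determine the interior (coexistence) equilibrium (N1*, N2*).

Setting both brackets to zero gives the nullclines N1 + 0.41N2 = 510 and 0.87N1 + N2 = 860.
Substituting N2 = 860 - 0.87N1 into the first: N1(1 - 0.41·0.87) = 510 - 0.41·860.
So N1* = 157/0.643 = 245, and then N2* = 860 - 0.87·245 = 647.

N1* ≈ 245, N2* ≈ 647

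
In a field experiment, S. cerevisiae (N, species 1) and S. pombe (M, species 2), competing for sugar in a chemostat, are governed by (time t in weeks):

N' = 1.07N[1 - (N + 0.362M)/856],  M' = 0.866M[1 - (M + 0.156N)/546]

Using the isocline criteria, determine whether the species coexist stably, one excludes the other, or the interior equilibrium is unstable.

Compare the nullcline intercepts: K1/α12 = 856/0.362 = 2360 > K2 = 546; K2/α21 = 546/0.156 = 3500 > K1 = 856.
Since both inequalities hold, each species can invade when rare, so the interior equilibrium is stable.

stable coexistence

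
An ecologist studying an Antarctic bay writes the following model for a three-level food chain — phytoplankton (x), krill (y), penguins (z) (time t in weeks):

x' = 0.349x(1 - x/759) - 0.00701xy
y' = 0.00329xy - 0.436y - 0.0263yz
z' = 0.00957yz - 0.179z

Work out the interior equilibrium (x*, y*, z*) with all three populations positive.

x* ≈ 474, y* ≈ 18.7, z* ≈ 42.7

From dz/dt = 0: 0.00957y* = 0.179, so y* = 18.7.
From dx/dt = 0: 0.349(1 - x*/759) = 0.00701·18.7, giving x* = 759·(1 - 0.376) = 474.
From dy/dt = 0: 0.00329·474 - 0.436 = 0.0263z*, so z* = 1.12/0.0263 = 42.7.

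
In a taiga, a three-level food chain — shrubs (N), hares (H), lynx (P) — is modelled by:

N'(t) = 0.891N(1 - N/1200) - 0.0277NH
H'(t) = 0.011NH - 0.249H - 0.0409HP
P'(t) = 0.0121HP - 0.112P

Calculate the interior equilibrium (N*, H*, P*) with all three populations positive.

From dP/dt = 0: 0.0121H* = 0.112, so H* = 9.26.
From dN/dt = 0: 0.891(1 - N*/1200) = 0.0277·9.26, giving N* = 1200·(1 - 0.288) = 855.
From dH/dt = 0: 0.011·855 - 0.249 = 0.0409P*, so P* = 9.15/0.0409 = 224.

N* ≈ 855, H* ≈ 9.26, P* ≈ 224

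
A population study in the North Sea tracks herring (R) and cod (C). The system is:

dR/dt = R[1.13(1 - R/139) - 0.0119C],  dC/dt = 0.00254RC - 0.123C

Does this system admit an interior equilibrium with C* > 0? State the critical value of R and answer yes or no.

The predator equation gives dC/dt > 0 only when R > 0.123/0.00254 = 48.4.
Without the predator, R → K = 139. Since 139 > 48.4, the predator can invade and persist.

Threshold R = 48.4; K > 48.4, so yes, the predator persists.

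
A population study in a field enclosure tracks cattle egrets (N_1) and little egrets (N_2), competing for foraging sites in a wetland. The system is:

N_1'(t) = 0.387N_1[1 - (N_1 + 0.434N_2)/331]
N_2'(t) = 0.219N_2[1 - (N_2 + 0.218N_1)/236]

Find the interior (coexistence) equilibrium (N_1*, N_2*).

N_1* ≈ 252, N_2* ≈ 181

Setting both brackets to zero gives the nullclines N_1 + 0.434N_2 = 331 and 0.218N_1 + N_2 = 236.
Substituting N_2 = 236 - 0.218N_1 into the first: N_1(1 - 0.434·0.218) = 331 - 0.434·236.
So N_1* = 229/0.905 = 252, and then N_2* = 236 - 0.218·252 = 181.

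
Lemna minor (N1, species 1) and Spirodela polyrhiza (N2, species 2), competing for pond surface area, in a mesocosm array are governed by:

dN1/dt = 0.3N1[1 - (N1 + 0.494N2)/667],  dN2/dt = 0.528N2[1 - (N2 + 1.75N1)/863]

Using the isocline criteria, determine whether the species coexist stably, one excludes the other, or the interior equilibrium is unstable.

Compare the nullcline intercepts: K1/α12 = 667/0.494 = 1350 > K2 = 863; K2/α21 = 863/1.75 = 493 < K1 = 667.
Since the inequalities point opposite ways, species 1 can invade but species 2 cannot.

species 1 excludes species 2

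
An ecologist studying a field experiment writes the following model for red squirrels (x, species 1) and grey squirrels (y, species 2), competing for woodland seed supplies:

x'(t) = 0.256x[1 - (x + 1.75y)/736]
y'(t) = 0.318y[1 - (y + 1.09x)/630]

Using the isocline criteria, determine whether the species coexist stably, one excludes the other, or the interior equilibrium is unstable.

Compare the nullcline intercepts: K1/α12 = 736/1.75 = 421 < K2 = 630; K2/α21 = 630/1.09 = 578 < K1 = 736.
Since both are reversed, neither can invade when rare; the interior point is a saddle.

unstable coexistence (outcome depends on initial conditions)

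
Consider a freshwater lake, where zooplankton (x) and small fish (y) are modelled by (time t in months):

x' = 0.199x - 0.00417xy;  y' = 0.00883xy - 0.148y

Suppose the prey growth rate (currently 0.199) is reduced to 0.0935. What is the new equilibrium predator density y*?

y* ≈ 22.4

At the interior fixed point, setting dx/dt = 0 with x > 0 fixes y* = (prey growth rate)/(xy coefficient) — independent of the other coefficients.
With the change, y* = 0.0935/0.00417 = 22.4; it falls from 47.7.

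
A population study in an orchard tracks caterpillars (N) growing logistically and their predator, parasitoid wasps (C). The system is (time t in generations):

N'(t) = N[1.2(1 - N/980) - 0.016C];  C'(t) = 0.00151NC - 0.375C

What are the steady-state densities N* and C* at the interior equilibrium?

From dC/dt = 0 with C > 0: 0.00151N* = 0.375, so N* = 248.
Substitute into dN/dt = 0: 1.2(1 - 248/980) = 0.016C*.
The bracket is 0.747, giving C* = 0.896/0.016 = 56.

N* ≈ 248, C* ≈ 56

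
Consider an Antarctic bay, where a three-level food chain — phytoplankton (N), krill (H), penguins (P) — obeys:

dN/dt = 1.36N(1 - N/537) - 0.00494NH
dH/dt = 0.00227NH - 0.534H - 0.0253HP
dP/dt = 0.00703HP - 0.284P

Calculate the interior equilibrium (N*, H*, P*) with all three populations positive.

From dP/dt = 0: 0.00703H* = 0.284, so H* = 40.4.
From dN/dt = 0: 1.36(1 - N*/537) = 0.00494·40.4, giving N* = 537·(1 - 0.147) = 458.
From dH/dt = 0: 0.00227·458 - 0.534 = 0.0253P*, so P* = 0.506/0.0253 = 20.

N* ≈ 458, H* ≈ 40.4, P* ≈ 20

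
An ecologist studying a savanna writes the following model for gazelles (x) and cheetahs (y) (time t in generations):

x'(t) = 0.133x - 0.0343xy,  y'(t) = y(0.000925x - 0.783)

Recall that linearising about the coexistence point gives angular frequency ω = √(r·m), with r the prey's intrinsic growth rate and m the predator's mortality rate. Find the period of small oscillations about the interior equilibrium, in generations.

Here r = 0.133 and m = 0.783, so r·m = 0.104.
ω = √0.104 = 0.323 per generation, hence T = 2π/ω ≈ 19.5 generations.

T ≈ 19.5 generations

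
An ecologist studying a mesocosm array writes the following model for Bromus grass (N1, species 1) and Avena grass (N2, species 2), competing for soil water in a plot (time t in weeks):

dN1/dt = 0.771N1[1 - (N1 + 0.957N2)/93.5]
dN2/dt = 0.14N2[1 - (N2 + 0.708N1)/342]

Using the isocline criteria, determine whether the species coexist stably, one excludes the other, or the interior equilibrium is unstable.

species 2 excludes species 1

Compare the nullcline intercepts: K1/α12 = 93.5/0.957 = 97.7 < K2 = 342; K2/α21 = 342/0.708 = 483 > K1 = 93.5.
Since the inequalities point opposite ways, species 2 can invade but species 1 cannot.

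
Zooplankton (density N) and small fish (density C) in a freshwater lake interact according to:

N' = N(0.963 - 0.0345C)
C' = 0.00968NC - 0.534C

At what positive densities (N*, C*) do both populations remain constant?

Set dC/dt = 0 with C > 0: 0.00968N - 0.534 = 0, so N* = 0.534/0.00968 = 55.2.
Set dN/dt = 0 with N > 0: 0.963 - 0.0345C = 0, so C* = 0.963/0.0345 = 27.9.

N* ≈ 55.2, C* ≈ 27.9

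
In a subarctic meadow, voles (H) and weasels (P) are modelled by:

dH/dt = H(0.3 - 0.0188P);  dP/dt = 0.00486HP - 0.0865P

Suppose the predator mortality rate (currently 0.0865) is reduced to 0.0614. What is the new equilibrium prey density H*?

H* ≈ 12.6

At the interior fixed point, setting dP/dt = 0 with P > 0 fixes H* = (predator death rate)/(HP coefficient) — independent of the other coefficients.
With the change, H* = 0.0614/0.00486 = 12.6; it falls from 17.8.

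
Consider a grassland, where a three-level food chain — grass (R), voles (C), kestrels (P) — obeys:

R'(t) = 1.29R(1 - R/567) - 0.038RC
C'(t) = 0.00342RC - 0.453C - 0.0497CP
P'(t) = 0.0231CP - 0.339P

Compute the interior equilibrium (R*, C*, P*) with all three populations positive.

From dP/dt = 0: 0.0231C* = 0.339, so C* = 14.7.
From dR/dt = 0: 1.29(1 - R*/567) = 0.038·14.7, giving R* = 567·(1 - 0.432) = 322.
From dC/dt = 0: 0.00342·322 - 0.453 = 0.0497P*, so P* = 0.648/0.0497 = 13.

R* ≈ 322, C* ≈ 14.7, P* ≈ 13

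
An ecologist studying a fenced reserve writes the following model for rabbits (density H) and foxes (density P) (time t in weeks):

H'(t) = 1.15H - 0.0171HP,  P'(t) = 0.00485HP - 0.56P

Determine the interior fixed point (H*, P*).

Set dP/dt = 0 with P > 0: 0.00485H - 0.56 = 0, so H* = 0.56/0.00485 = 115.
Set dH/dt = 0 with H > 0: 1.15 - 0.0171P = 0, so P* = 1.15/0.0171 = 67.3.

H* ≈ 115, P* ≈ 67.3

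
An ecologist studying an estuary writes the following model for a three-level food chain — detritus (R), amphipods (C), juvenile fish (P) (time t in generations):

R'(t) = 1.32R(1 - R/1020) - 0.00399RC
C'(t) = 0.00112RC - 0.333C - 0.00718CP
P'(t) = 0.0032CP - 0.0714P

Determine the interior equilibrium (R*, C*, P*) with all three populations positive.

R* ≈ 951, C* ≈ 22.3, P* ≈ 102

From dP/dt = 0: 0.0032C* = 0.0714, so C* = 22.3.
From dR/dt = 0: 1.32(1 - R*/1020) = 0.00399·22.3, giving R* = 1020·(1 - 0.0674) = 951.
From dC/dt = 0: 0.00112·951 - 0.333 = 0.00718P*, so P* = 0.732/0.00718 = 102.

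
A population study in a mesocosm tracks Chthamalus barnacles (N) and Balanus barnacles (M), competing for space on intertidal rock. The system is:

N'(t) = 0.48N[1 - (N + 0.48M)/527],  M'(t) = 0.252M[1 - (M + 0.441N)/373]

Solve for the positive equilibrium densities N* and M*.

Setting both brackets to zero gives the nullclines N + 0.48M = 527 and 0.441N + M = 373.
Substituting M = 373 - 0.441N into the first: N(1 - 0.48·0.441) = 527 - 0.48·373.
So N* = 348/0.788 = 441, and then M* = 373 - 0.441·441 = 178.

N* ≈ 441, M* ≈ 178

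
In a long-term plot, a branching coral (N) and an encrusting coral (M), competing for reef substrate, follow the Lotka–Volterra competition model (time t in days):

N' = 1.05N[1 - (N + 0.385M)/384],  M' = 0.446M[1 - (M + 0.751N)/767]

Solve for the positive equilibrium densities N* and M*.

Setting both brackets to zero gives the nullclines N + 0.385M = 384 and 0.751N + M = 767.
Substituting M = 767 - 0.751N into the first: N(1 - 0.385·0.751) = 384 - 0.385·767.
So N* = 88.7/0.711 = 125, and then M* = 767 - 0.751·125 = 673.

N* ≈ 125, M* ≈ 673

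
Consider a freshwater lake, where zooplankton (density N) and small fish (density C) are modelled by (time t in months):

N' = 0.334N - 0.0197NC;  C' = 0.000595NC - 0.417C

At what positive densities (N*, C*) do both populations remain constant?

N* ≈ 701, C* ≈ 17

Set dC/dt = 0 with C > 0: 0.000595N - 0.417 = 0, so N* = 0.417/0.000595 = 701.
Set dN/dt = 0 with N > 0: 0.334 - 0.0197C = 0, so C* = 0.334/0.0197 = 17.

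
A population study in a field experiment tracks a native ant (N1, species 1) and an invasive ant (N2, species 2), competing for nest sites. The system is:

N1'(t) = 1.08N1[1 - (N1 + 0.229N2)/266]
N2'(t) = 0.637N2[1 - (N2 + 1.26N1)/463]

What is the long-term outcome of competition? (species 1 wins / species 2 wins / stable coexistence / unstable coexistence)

Compare the nullcline intercepts: K1/α12 = 266/0.229 = 1160 > K2 = 463; K2/α21 = 463/1.26 = 367 > K1 = 266.
Since both inequalities hold, each species can invade when rare, so the interior equilibrium is stable.

stable coexistence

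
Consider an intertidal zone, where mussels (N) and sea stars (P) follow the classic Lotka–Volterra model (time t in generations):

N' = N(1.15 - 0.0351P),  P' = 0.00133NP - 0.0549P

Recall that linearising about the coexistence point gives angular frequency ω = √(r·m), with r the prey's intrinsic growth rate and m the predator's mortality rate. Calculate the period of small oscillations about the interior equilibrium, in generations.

T ≈ 25 generations

Here r = 1.15 and m = 0.0549, so r·m = 0.0631.
ω = √0.0631 = 0.251 per generation, hence T = 2π/ω ≈ 25 generations.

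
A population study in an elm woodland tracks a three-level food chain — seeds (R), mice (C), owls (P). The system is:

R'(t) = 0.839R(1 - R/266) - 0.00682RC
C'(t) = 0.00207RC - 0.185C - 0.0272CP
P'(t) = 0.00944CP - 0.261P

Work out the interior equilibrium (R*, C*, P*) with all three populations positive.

R* ≈ 206, C* ≈ 27.6, P* ≈ 8.89

From dP/dt = 0: 0.00944C* = 0.261, so C* = 27.6.
From dR/dt = 0: 0.839(1 - R*/266) = 0.00682·27.6, giving R* = 266·(1 - 0.225) = 206.
From dC/dt = 0: 0.00207·206 - 0.185 = 0.0272P*, so P* = 0.242/0.0272 = 8.89.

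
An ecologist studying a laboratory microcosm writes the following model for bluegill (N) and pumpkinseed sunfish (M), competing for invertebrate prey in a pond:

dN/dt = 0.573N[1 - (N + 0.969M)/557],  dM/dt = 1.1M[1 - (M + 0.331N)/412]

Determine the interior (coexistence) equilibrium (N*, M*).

Setting both brackets to zero gives the nullclines N + 0.969M = 557 and 0.331N + M = 412.
Substituting M = 412 - 0.331N into the first: N(1 - 0.969·0.331) = 557 - 0.969·412.
So N* = 158/0.679 = 232, and then M* = 412 - 0.331·232 = 335.

N* ≈ 232, M* ≈ 335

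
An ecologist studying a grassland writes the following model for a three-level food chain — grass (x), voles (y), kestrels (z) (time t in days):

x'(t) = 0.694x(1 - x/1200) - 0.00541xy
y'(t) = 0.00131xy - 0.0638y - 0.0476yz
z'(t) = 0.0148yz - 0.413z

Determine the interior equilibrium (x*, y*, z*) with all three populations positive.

From dz/dt = 0: 0.0148y* = 0.413, so y* = 27.9.
From dx/dt = 0: 0.694(1 - x*/1200) = 0.00541·27.9, giving x* = 1200·(1 - 0.218) = 939.
From dy/dt = 0: 0.00131·939 - 0.0638 = 0.0476z*, so z* = 1.17/0.0476 = 24.5.

x* ≈ 939, y* ≈ 27.9, z* ≈ 24.5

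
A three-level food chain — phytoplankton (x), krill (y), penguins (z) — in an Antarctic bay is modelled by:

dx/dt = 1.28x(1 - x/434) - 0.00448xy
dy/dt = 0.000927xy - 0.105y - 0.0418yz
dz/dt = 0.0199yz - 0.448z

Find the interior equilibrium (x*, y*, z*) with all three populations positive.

From dz/dt = 0: 0.0199y* = 0.448, so y* = 22.5.
From dx/dt = 0: 1.28(1 - x*/434) = 0.00448·22.5, giving x* = 434·(1 - 0.0788) = 400.
From dy/dt = 0: 0.000927·400 - 0.105 = 0.0418z*, so z* = 0.266/0.0418 = 6.35.

x* ≈ 400, y* ≈ 22.5, z* ≈ 6.35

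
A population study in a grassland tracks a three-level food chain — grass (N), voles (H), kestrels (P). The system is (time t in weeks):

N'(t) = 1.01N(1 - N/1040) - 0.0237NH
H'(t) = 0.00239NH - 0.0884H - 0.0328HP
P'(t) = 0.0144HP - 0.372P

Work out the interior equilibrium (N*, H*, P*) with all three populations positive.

From dP/dt = 0: 0.0144H* = 0.372, so H* = 25.8.
From dN/dt = 0: 1.01(1 - N*/1040) = 0.0237·25.8, giving N* = 1040·(1 - 0.606) = 410.
From dH/dt = 0: 0.00239·410 - 0.0884 = 0.0328P*, so P* = 0.89/0.0328 = 27.1.

N* ≈ 410, H* ≈ 25.8, P* ≈ 27.1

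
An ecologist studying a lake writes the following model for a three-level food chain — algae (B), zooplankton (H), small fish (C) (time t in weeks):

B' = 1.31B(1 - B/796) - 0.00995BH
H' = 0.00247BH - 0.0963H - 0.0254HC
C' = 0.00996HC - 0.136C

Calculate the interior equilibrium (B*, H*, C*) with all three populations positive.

B* ≈ 713, H* ≈ 13.7, C* ≈ 65.6

From dC/dt = 0: 0.00996H* = 0.136, so H* = 13.7.
From dB/dt = 0: 1.31(1 - B*/796) = 0.00995·13.7, giving B* = 796·(1 - 0.104) = 713.
From dH/dt = 0: 0.00247·713 - 0.0963 = 0.0254C*, so C* = 1.67/0.0254 = 65.6.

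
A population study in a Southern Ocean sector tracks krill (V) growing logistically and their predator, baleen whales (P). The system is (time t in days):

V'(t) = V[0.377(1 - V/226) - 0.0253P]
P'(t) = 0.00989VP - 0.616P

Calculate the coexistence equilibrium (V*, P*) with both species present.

From dP/dt = 0 with P > 0: 0.00989V* = 0.616, so V* = 62.3.
Substitute into dV/dt = 0: 0.377(1 - 62.3/226) = 0.0253P*.
The bracket is 0.724, giving P* = 0.273/0.0253 = 10.8.

V* ≈ 62.3, P* ≈ 10.8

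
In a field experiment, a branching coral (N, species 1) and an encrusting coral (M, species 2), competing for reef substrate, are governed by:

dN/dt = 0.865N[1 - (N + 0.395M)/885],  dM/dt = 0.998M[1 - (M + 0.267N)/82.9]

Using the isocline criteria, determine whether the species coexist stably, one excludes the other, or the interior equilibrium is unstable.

species 1 excludes species 2

Compare the nullcline intercepts: K1/α12 = 885/0.395 = 2240 > K2 = 82.9; K2/α21 = 82.9/0.267 = 310 < K1 = 885.
Since the inequalities point opposite ways, species 1 can invade but species 2 cannot.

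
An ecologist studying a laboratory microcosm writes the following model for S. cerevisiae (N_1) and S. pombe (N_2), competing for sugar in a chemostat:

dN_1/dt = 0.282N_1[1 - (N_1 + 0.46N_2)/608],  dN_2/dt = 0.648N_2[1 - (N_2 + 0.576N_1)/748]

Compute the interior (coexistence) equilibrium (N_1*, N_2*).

Setting both brackets to zero gives the nullclines N_1 + 0.46N_2 = 608 and 0.576N_1 + N_2 = 748.
Substituting N_2 = 748 - 0.576N_1 into the first: N_1(1 - 0.46·0.576) = 608 - 0.46·748.
So N_1* = 264/0.735 = 359, and then N_2* = 748 - 0.576·359 = 541.

N_1* ≈ 359, N_2* ≈ 541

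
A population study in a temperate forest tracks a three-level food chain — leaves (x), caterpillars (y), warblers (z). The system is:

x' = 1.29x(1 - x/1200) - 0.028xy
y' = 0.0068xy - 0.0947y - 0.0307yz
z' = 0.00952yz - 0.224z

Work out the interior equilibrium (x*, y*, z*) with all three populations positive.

x* ≈ 587, y* ≈ 23.5, z* ≈ 127

From dz/dt = 0: 0.00952y* = 0.224, so y* = 23.5.
From dx/dt = 0: 1.29(1 - x*/1200) = 0.028·23.5, giving x* = 1200·(1 - 0.511) = 587.
From dy/dt = 0: 0.0068·587 - 0.0947 = 0.0307z*, so z* = 3.9/0.0307 = 127.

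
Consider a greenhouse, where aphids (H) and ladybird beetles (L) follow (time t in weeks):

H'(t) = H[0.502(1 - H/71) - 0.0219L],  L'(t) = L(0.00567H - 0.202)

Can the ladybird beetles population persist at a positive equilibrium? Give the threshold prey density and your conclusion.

The predator equation gives dL/dt > 0 only when H > 0.202/0.00567 = 35.6.
Without the predator, H → K = 71. Since 71 > 35.6, the predator can invade and persist.

Threshold H = 35.6; K > 35.6, so yes, the predator persists.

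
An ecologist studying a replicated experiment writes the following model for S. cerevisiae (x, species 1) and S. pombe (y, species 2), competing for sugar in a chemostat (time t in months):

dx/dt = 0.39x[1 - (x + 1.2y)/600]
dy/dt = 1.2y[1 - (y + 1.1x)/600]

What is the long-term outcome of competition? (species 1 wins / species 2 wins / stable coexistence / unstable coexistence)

unstable coexistence (outcome depends on initial conditions)

Compare the nullcline intercepts: K1/α12 = 600/1.2 = 500 < K2 = 600; K2/α21 = 600/1.1 = 545 < K1 = 600.
Since both are reversed, neither can invade when rare; the interior point is a saddle.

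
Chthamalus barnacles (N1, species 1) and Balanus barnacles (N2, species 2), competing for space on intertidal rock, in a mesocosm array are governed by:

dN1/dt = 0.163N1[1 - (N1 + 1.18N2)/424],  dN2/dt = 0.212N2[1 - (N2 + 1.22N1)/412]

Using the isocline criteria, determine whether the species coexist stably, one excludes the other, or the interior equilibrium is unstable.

Compare the nullcline intercepts: K1/α12 = 424/1.18 = 359 < K2 = 412; K2/α21 = 412/1.22 = 338 < K1 = 424.
Since both are reversed, neither can invade when rare; the interior point is a saddle.

unstable coexistence (outcome depends on initial conditions)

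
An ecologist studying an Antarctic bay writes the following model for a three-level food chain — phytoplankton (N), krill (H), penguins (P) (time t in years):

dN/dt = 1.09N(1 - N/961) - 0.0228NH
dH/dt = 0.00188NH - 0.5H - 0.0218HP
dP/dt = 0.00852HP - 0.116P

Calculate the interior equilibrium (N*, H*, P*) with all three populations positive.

From dP/dt = 0: 0.00852H* = 0.116, so H* = 13.6.
From dN/dt = 0: 1.09(1 - N*/961) = 0.0228·13.6, giving N* = 961·(1 - 0.285) = 687.
From dH/dt = 0: 0.00188·687 - 0.5 = 0.0218P*, so P* = 0.792/0.0218 = 36.3.

N* ≈ 687, H* ≈ 13.6, P* ≈ 36.3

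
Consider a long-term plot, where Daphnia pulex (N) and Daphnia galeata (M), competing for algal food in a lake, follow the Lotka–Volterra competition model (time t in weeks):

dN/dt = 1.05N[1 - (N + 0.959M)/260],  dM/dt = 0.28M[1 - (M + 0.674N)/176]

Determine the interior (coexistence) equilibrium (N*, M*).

Setting both brackets to zero gives the nullclines N + 0.959M = 260 and 0.674N + M = 176.
Substituting M = 176 - 0.674N into the first: N(1 - 0.959·0.674) = 260 - 0.959·176.
So N* = 91.2/0.354 = 258, and then M* = 176 - 0.674·258 = 2.15.

N* ≈ 258, M* ≈ 2.15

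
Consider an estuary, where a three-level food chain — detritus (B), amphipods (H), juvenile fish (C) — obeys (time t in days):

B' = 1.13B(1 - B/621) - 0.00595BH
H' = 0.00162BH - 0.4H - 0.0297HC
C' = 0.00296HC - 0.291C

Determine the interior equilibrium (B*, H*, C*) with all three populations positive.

B* ≈ 300, H* ≈ 98.3, C* ≈ 2.87

From dC/dt = 0: 0.00296H* = 0.291, so H* = 98.3.
From dB/dt = 0: 1.13(1 - B*/621) = 0.00595·98.3, giving B* = 621·(1 - 0.518) = 300.
From dH/dt = 0: 0.00162·300 - 0.4 = 0.0297C*, so C* = 0.0852/0.0297 = 2.87.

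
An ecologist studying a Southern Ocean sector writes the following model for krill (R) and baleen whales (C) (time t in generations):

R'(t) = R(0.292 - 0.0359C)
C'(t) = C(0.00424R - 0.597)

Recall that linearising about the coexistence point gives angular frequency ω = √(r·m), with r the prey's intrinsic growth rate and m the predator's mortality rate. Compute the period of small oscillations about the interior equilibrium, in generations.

T ≈ 15 generations

Here r = 0.292 and m = 0.597, so r·m = 0.174.
ω = √0.174 = 0.418 per generation, hence T = 2π/ω ≈ 15 generations.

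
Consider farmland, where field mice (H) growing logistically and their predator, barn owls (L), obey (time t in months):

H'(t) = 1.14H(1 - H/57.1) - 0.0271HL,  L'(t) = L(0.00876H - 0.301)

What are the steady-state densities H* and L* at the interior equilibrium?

H* ≈ 34.4, L* ≈ 16.8

From dL/dt = 0 with L > 0: 0.00876H* = 0.301, so H* = 34.4.
Substitute into dH/dt = 0: 1.14(1 - 34.4/57.1) = 0.0271L*.
The bracket is 0.398, giving L* = 0.454/0.0271 = 16.8.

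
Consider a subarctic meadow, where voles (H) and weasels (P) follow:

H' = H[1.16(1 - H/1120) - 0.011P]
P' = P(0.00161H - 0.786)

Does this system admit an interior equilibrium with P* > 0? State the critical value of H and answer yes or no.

The predator equation gives dP/dt > 0 only when H > 0.786/0.00161 = 488.
Without the predator, H → K = 1120. Since 1120 > 488, the predator can invade and persist.

Threshold H = 488; K > 488, so yes, the predator persists.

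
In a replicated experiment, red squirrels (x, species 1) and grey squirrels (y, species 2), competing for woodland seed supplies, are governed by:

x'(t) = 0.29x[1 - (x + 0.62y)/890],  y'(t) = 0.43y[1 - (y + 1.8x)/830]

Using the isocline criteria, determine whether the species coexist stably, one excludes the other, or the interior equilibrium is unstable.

Compare the nullcline intercepts: K1/α12 = 890/0.62 = 1440 > K2 = 830; K2/α21 = 830/1.8 = 461 < K1 = 890.
Since the inequalities point opposite ways, species 1 can invade but species 2 cannot.

species 1 excludes species 2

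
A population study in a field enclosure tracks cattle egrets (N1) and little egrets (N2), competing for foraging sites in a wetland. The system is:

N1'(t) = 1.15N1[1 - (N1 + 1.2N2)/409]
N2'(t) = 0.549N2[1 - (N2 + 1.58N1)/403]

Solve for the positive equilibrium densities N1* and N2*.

Setting both brackets to zero gives the nullclines N1 + 1.2N2 = 409 and 1.58N1 + N2 = 403.
Substituting N2 = 403 - 1.58N1 into the first: N1(1 - 1.2·1.58) = 409 - 1.2·403.
So N1* = -74.6/-0.896 = 83.3, and then N2* = 403 - 1.58·83.3 = 271.

N1* ≈ 83.3, N2* ≈ 271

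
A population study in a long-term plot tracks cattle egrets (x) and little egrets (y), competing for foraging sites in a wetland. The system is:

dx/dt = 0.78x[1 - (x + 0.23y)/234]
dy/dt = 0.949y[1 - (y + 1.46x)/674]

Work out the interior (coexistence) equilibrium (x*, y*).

Setting both brackets to zero gives the nullclines x + 0.23y = 234 and 1.46x + y = 674.
Substituting y = 674 - 1.46x into the first: x(1 - 0.23·1.46) = 234 - 0.23·674.
So x* = 79/0.664 = 119, and then y* = 674 - 1.46·119 = 500.

x* ≈ 119, y* ≈ 500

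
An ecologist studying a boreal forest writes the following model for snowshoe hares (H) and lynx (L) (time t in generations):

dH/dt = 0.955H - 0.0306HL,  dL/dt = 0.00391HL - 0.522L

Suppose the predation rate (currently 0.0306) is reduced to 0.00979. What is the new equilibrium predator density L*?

L* ≈ 97.5

At the interior fixed point, setting dH/dt = 0 with H > 0 fixes L* = (prey growth rate)/(HL coefficient) — independent of the other coefficients.
With the change, L* = 0.955/0.00979 = 97.5; it rises from 31.2.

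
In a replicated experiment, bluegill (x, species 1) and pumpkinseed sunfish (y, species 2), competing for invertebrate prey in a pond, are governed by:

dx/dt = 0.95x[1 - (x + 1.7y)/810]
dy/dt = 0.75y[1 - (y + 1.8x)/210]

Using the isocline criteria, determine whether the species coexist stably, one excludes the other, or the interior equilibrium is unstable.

Compare the nullcline intercepts: K1/α12 = 810/1.7 = 476 > K2 = 210; K2/α21 = 210/1.8 = 117 < K1 = 810.
Since the inequalities point opposite ways, species 1 can invade but species 2 cannot.

species 1 excludes species 2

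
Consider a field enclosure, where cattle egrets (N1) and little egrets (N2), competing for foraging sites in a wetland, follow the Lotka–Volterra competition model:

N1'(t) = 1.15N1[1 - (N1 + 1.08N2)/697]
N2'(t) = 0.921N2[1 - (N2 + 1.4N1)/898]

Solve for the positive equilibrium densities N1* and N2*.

N1* ≈ 533, N2* ≈ 152

Setting both brackets to zero gives the nullclines N1 + 1.08N2 = 697 and 1.4N1 + N2 = 898.
Substituting N2 = 898 - 1.4N1 into the first: N1(1 - 1.08·1.4) = 697 - 1.08·898.
So N1* = -273/-0.512 = 533, and then N2* = 898 - 1.4·533 = 152.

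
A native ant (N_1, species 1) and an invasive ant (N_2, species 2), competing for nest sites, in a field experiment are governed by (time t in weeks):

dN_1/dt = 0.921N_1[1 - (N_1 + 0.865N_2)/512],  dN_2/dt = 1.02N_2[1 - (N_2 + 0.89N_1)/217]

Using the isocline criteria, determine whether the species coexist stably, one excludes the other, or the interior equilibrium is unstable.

species 1 excludes species 2

Compare the nullcline intercepts: K1/α12 = 512/0.865 = 592 > K2 = 217; K2/α21 = 217/0.89 = 244 < K1 = 512.
Since the inequalities point opposite ways, species 1 can invade but species 2 cannot.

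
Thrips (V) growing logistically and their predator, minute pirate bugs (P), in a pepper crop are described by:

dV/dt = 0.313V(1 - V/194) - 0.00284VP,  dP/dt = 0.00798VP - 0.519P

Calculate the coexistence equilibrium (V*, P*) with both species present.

From dP/dt = 0 with P > 0: 0.00798V* = 0.519, so V* = 65.
Substitute into dV/dt = 0: 0.313(1 - 65/194) = 0.00284P*.
The bracket is 0.665, giving P* = 0.208/0.00284 = 73.3.

V* ≈ 65, P* ≈ 73.3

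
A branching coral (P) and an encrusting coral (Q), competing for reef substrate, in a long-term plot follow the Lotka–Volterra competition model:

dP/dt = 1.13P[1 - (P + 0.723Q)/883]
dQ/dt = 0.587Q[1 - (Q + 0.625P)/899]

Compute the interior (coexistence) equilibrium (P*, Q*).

Setting both brackets to zero gives the nullclines P + 0.723Q = 883 and 0.625P + Q = 899.
Substituting Q = 899 - 0.625P into the first: P(1 - 0.723·0.625) = 883 - 0.723·899.
So P* = 233/0.548 = 425, and then Q* = 899 - 0.625·425 = 633.

P* ≈ 425, Q* ≈ 633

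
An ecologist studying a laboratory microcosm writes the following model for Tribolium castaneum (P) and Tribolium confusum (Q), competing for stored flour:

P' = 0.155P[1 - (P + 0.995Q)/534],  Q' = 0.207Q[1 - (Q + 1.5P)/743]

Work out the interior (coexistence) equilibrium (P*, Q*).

P* ≈ 417, Q* ≈ 118

Setting both brackets to zero gives the nullclines P + 0.995Q = 534 and 1.5P + Q = 743.
Substituting Q = 743 - 1.5P into the first: P(1 - 0.995·1.5) = 534 - 0.995·743.
So P* = -205/-0.492 = 417, and then Q* = 743 - 1.5·417 = 118.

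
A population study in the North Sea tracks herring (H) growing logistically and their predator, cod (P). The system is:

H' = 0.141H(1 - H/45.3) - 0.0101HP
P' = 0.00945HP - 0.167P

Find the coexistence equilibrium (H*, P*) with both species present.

H* ≈ 17.7, P* ≈ 8.51

From dP/dt = 0 with P > 0: 0.00945H* = 0.167, so H* = 17.7.
Substitute into dH/dt = 0: 0.141(1 - 17.7/45.3) = 0.0101P*.
The bracket is 0.61, giving P* = 0.086/0.0101 = 8.51.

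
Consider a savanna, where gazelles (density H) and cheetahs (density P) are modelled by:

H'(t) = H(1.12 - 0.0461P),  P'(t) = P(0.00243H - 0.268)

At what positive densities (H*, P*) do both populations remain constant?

H* ≈ 110, P* ≈ 24.3

Set dP/dt = 0 with P > 0: 0.00243H - 0.268 = 0, so H* = 0.268/0.00243 = 110.
Set dH/dt = 0 with H > 0: 1.12 - 0.0461P = 0, so P* = 1.12/0.0461 = 24.3.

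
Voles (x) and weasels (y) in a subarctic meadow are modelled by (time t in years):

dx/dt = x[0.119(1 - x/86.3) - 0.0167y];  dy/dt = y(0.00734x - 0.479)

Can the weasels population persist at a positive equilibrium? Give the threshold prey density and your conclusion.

The predator equation gives dy/dt > 0 only when x > 0.479/0.00734 = 65.3.
Without the predator, x → K = 86.3. Since 86.3 > 65.3, the predator can invade and persist.

Threshold x = 65.3; K > 65.3, so yes, the predator persists.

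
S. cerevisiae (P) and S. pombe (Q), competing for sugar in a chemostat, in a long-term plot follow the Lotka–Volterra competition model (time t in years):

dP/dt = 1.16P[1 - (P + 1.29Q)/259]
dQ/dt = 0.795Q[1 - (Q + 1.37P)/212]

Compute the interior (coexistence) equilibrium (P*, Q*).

P* ≈ 18.9, Q* ≈ 186

Setting both brackets to zero gives the nullclines P + 1.29Q = 259 and 1.37P + Q = 212.
Substituting Q = 212 - 1.37P into the first: P(1 - 1.29·1.37) = 259 - 1.29·212.
So P* = -14.5/-0.767 = 18.9, and then Q* = 212 - 1.37·18.9 = 186.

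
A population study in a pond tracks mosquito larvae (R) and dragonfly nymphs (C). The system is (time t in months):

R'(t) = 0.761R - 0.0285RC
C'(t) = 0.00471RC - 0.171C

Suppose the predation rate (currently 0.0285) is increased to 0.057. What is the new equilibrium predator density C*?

At the interior fixed point, setting dR/dt = 0 with R > 0 fixes C* = (prey growth rate)/(RC coefficient) — independent of the other coefficients.
With the change, C* = 0.761/0.057 = 13.4; it falls from 26.7.

C* ≈ 13.4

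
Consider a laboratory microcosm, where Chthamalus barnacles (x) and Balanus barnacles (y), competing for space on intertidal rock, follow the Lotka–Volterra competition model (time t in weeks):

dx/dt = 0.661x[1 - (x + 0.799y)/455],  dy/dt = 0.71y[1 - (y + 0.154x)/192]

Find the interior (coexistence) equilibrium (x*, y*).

Setting both brackets to zero gives the nullclines x + 0.799y = 455 and 0.154x + y = 192.
Substituting y = 192 - 0.154x into the first: x(1 - 0.799·0.154) = 455 - 0.799·192.
So x* = 302/0.877 = 344, and then y* = 192 - 0.154·344 = 139.

x* ≈ 344, y* ≈ 139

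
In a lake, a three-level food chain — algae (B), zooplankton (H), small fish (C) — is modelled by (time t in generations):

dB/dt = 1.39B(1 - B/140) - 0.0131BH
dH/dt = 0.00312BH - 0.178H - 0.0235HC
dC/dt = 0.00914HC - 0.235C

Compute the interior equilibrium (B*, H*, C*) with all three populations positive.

B* ≈ 106, H* ≈ 25.7, C* ≈ 6.51

From dC/dt = 0: 0.00914H* = 0.235, so H* = 25.7.
From dB/dt = 0: 1.39(1 - B*/140) = 0.0131·25.7, giving B* = 140·(1 - 0.242) = 106.
From dH/dt = 0: 0.00312·106 - 0.178 = 0.0235C*, so C* = 0.153/0.0235 = 6.51.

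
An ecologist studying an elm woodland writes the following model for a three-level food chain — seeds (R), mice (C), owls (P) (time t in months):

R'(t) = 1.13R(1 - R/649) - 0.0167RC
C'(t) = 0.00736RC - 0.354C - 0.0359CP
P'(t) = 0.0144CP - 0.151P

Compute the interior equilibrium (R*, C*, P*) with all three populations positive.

R* ≈ 548, C* ≈ 10.5, P* ≈ 103

From dP/dt = 0: 0.0144C* = 0.151, so C* = 10.5.
From dR/dt = 0: 1.13(1 - R*/649) = 0.0167·10.5, giving R* = 649·(1 - 0.155) = 548.
From dC/dt = 0: 0.00736·548 - 0.354 = 0.0359P*, so P* = 3.68/0.0359 = 103.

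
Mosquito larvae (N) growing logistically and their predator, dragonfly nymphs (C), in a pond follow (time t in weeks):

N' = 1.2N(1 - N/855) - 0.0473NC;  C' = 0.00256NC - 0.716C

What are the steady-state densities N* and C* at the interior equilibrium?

From dC/dt = 0 with C > 0: 0.00256N* = 0.716, so N* = 280.
Substitute into dN/dt = 0: 1.2(1 - 280/855) = 0.0473C*.
The bracket is 0.673, giving C* = 0.807/0.0473 = 17.1.

N* ≈ 280, C* ≈ 17.1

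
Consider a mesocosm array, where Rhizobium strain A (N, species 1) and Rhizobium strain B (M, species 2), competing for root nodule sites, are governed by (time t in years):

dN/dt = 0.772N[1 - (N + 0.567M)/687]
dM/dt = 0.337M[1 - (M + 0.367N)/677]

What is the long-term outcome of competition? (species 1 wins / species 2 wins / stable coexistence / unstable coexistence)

Compare the nullcline intercepts: K1/α12 = 687/0.567 = 1210 > K2 = 677; K2/α21 = 677/0.367 = 1840 > K1 = 687.
Since both inequalities hold, each species can invade when rare, so the interior equilibrium is stable.

stable coexistence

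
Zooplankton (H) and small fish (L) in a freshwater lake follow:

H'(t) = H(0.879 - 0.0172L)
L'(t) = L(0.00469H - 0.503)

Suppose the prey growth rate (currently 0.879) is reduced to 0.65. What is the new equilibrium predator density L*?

At the interior fixed point, setting dH/dt = 0 with H > 0 fixes L* = (prey growth rate)/(HL coefficient) — independent of the other coefficients.
With the change, L* = 0.65/0.0172 = 37.8; it falls from 51.1.

L* ≈ 37.8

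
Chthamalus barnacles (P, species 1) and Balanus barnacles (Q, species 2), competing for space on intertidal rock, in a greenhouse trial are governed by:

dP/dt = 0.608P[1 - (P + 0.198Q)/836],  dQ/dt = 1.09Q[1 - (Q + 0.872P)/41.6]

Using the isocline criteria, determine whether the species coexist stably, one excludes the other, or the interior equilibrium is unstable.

Compare the nullcline intercepts: K1/α12 = 836/0.198 = 4220 > K2 = 41.6; K2/α21 = 41.6/0.872 = 47.7 < K1 = 836.
Since the inequalities point opposite ways, species 1 can invade but species 2 cannot.

species 1 excludes species 2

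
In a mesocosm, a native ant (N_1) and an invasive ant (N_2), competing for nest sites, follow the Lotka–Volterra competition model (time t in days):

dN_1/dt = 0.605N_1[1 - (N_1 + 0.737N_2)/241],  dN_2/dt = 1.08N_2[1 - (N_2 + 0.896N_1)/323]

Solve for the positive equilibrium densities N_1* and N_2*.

Setting both brackets to zero gives the nullclines N_1 + 0.737N_2 = 241 and 0.896N_1 + N_2 = 323.
Substituting N_2 = 323 - 0.896N_1 into the first: N_1(1 - 0.737·0.896) = 241 - 0.737·323.
So N_1* = 2.95/0.34 = 8.68, and then N_2* = 323 - 0.896·8.68 = 315.

N_1* ≈ 8.68, N_2* ≈ 315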